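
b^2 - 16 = (b - 4)*(b + 4)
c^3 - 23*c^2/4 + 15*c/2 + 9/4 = (c - 3)^2*(c + 1/4)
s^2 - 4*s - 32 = (s - 8)*(s + 4)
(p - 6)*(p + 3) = p^2 - 3*p - 18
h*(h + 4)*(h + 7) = h^3 + 11*h^2 + 28*h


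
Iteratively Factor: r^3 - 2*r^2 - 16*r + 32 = (r - 4)*(r^2 + 2*r - 8) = (r - 4)*(r - 2)*(r + 4)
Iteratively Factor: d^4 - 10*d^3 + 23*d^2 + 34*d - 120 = (d - 5)*(d^3 - 5*d^2 - 2*d + 24) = (d - 5)*(d - 4)*(d^2 - d - 6) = (d - 5)*(d - 4)*(d + 2)*(d - 3)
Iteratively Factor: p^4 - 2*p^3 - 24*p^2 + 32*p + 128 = (p + 2)*(p^3 - 4*p^2 - 16*p + 64) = (p + 2)*(p + 4)*(p^2 - 8*p + 16) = (p - 4)*(p + 2)*(p + 4)*(p - 4)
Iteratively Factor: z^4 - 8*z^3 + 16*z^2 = (z - 4)*(z^3 - 4*z^2) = (z - 4)^2*(z^2) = z*(z - 4)^2*(z)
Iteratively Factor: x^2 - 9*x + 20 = (x - 4)*(x - 5)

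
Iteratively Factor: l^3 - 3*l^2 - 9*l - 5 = (l - 5)*(l^2 + 2*l + 1) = (l - 5)*(l + 1)*(l + 1)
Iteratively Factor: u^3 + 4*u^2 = (u)*(u^2 + 4*u) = u*(u + 4)*(u)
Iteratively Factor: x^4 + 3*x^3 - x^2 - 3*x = (x - 1)*(x^3 + 4*x^2 + 3*x) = (x - 1)*(x + 3)*(x^2 + x) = x*(x - 1)*(x + 3)*(x + 1)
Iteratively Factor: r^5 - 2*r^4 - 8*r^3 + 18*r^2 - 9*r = (r - 3)*(r^4 + r^3 - 5*r^2 + 3*r) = r*(r - 3)*(r^3 + r^2 - 5*r + 3) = r*(r - 3)*(r - 1)*(r^2 + 2*r - 3) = r*(r - 3)*(r - 1)*(r + 3)*(r - 1)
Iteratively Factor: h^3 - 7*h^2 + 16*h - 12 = (h - 2)*(h^2 - 5*h + 6) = (h - 2)^2*(h - 3)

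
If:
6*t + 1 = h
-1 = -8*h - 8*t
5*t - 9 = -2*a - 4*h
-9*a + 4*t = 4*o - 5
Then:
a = 69/16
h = 1/4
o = -549/64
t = -1/8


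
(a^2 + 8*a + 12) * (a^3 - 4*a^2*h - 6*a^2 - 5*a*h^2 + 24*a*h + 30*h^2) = a^5 - 4*a^4*h + 2*a^4 - 5*a^3*h^2 - 8*a^3*h - 36*a^3 - 10*a^2*h^2 + 144*a^2*h - 72*a^2 + 180*a*h^2 + 288*a*h + 360*h^2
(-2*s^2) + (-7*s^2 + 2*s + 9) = -9*s^2 + 2*s + 9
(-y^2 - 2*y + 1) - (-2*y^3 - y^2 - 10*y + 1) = 2*y^3 + 8*y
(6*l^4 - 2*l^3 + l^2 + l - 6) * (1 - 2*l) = -12*l^5 + 10*l^4 - 4*l^3 - l^2 + 13*l - 6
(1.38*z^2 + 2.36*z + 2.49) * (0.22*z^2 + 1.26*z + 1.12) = 0.3036*z^4 + 2.258*z^3 + 5.067*z^2 + 5.7806*z + 2.7888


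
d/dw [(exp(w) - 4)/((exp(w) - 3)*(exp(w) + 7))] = (-exp(2*w) + 8*exp(w) - 5)*exp(w)/(exp(4*w) + 8*exp(3*w) - 26*exp(2*w) - 168*exp(w) + 441)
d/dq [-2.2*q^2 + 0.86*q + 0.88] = 0.86 - 4.4*q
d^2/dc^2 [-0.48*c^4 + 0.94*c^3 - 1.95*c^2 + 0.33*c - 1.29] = -5.76*c^2 + 5.64*c - 3.9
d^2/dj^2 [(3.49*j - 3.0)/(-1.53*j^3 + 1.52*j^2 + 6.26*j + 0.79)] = (-49.018446*j^5 + 132.970464*j^4 - 194.608436*j^3 - 181.433556*j^2 + 218.174952*j + 262.439692)/(3.581577*j^9 - 10.674504*j^8 - 33.357366*j^7 + 78.289795*j^6 + 147.505116*j^5 - 138.772332*j^4 - 287.551805*j^3 - 95.720508*j^2 - 11.720598*j - 0.493039)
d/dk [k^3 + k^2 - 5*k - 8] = 3*k^2 + 2*k - 5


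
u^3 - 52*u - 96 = (u - 8)*(u + 2)*(u + 6)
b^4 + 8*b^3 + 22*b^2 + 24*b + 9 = (b + 1)^2*(b + 3)^2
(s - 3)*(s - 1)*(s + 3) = s^3 - s^2 - 9*s + 9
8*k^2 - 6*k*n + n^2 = (-4*k + n)*(-2*k + n)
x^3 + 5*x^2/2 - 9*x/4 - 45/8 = (x - 3/2)*(x + 3/2)*(x + 5/2)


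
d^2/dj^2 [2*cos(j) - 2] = -2*cos(j)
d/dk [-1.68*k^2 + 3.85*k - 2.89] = 3.85 - 3.36*k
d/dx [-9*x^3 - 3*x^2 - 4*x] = -27*x^2 - 6*x - 4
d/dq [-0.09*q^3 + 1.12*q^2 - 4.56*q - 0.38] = -0.27*q^2 + 2.24*q - 4.56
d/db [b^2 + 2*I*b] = 2*b + 2*I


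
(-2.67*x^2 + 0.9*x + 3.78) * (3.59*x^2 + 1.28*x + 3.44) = -9.5853*x^4 - 0.1866*x^3 + 5.5374*x^2 + 7.9344*x + 13.0032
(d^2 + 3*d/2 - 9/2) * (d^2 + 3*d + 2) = d^4 + 9*d^3/2 + 2*d^2 - 21*d/2 - 9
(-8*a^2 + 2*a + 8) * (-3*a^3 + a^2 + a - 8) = 24*a^5 - 14*a^4 - 30*a^3 + 74*a^2 - 8*a - 64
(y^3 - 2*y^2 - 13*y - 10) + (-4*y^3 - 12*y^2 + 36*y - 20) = -3*y^3 - 14*y^2 + 23*y - 30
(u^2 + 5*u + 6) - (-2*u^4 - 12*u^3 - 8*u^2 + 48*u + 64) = 2*u^4 + 12*u^3 + 9*u^2 - 43*u - 58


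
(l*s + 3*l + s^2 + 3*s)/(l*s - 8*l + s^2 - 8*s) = (s + 3)/(s - 8)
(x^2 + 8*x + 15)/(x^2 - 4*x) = (x^2 + 8*x + 15)/(x*(x - 4))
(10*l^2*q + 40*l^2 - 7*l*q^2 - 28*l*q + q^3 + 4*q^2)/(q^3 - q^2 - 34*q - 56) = (10*l^2 - 7*l*q + q^2)/(q^2 - 5*q - 14)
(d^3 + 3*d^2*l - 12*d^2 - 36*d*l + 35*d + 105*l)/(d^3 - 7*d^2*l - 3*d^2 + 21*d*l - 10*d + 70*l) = (d^2 + 3*d*l - 7*d - 21*l)/(d^2 - 7*d*l + 2*d - 14*l)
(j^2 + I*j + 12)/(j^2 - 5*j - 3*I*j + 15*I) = (j + 4*I)/(j - 5)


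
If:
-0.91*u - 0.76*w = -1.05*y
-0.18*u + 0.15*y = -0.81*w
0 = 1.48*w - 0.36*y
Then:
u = 0.00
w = 0.00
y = 0.00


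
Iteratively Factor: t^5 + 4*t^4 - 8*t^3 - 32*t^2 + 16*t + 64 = (t - 2)*(t^4 + 6*t^3 + 4*t^2 - 24*t - 32) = (t - 2)^2*(t^3 + 8*t^2 + 20*t + 16) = (t - 2)^2*(t + 2)*(t^2 + 6*t + 8) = (t - 2)^2*(t + 2)^2*(t + 4)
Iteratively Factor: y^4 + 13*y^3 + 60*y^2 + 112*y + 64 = (y + 4)*(y^3 + 9*y^2 + 24*y + 16) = (y + 4)^2*(y^2 + 5*y + 4) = (y + 4)^3*(y + 1)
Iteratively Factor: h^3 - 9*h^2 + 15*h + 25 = (h - 5)*(h^2 - 4*h - 5) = (h - 5)^2*(h + 1)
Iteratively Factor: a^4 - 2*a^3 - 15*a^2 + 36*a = (a - 3)*(a^3 + a^2 - 12*a) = a*(a - 3)*(a^2 + a - 12) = a*(a - 3)*(a + 4)*(a - 3)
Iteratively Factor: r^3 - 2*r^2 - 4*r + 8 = (r - 2)*(r^2 - 4) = (r - 2)^2*(r + 2)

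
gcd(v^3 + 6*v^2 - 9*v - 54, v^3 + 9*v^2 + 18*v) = v^2 + 9*v + 18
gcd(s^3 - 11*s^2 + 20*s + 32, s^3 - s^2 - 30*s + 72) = s - 4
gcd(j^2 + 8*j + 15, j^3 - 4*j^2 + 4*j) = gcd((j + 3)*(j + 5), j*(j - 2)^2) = 1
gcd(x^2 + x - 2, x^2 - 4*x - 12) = x + 2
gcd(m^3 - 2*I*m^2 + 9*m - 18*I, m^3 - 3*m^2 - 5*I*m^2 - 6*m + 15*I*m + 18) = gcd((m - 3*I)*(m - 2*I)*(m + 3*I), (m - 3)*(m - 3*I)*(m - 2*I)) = m^2 - 5*I*m - 6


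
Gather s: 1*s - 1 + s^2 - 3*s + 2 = s^2 - 2*s + 1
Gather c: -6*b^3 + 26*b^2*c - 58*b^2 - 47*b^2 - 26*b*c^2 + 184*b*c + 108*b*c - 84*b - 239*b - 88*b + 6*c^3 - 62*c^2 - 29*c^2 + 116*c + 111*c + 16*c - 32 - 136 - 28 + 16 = -6*b^3 - 105*b^2 - 411*b + 6*c^3 + c^2*(-26*b - 91) + c*(26*b^2 + 292*b + 243) - 180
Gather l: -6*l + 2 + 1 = 3 - 6*l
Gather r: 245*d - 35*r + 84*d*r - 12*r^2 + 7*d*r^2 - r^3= 245*d - r^3 + r^2*(7*d - 12) + r*(84*d - 35)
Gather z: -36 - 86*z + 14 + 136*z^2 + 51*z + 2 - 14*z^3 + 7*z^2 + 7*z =-14*z^3 + 143*z^2 - 28*z - 20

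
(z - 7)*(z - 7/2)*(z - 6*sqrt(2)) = z^3 - 21*z^2/2 - 6*sqrt(2)*z^2 + 49*z/2 + 63*sqrt(2)*z - 147*sqrt(2)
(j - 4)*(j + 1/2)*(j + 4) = j^3 + j^2/2 - 16*j - 8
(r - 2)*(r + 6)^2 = r^3 + 10*r^2 + 12*r - 72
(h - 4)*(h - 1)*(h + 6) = h^3 + h^2 - 26*h + 24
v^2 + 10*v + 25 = (v + 5)^2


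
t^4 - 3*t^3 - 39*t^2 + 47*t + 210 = (t - 7)*(t - 3)*(t + 2)*(t + 5)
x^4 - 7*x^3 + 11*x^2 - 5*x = x*(x - 5)*(x - 1)^2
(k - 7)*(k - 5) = k^2 - 12*k + 35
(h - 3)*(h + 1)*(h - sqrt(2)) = h^3 - 2*h^2 - sqrt(2)*h^2 - 3*h + 2*sqrt(2)*h + 3*sqrt(2)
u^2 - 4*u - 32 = (u - 8)*(u + 4)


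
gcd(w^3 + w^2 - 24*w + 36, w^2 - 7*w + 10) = w - 2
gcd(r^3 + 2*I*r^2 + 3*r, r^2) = r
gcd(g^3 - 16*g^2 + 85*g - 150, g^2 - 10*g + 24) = g - 6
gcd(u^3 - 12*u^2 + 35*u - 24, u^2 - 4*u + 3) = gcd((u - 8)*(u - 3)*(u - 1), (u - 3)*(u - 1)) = u^2 - 4*u + 3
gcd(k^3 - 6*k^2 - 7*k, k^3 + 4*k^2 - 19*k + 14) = 1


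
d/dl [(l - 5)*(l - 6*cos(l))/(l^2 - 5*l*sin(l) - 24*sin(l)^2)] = ((l - 5)*(l - 6*cos(l))*(5*l*cos(l) - 2*l + 5*sin(l) + 24*sin(2*l)) + (-l + (5 - l)*(6*sin(l) + 1) + 6*cos(l))*(-l^2 + 5*l*sin(l) + 24*sin(l)^2))/((l - 8*sin(l))^2*(l + 3*sin(l))^2)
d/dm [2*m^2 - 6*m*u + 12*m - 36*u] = 4*m - 6*u + 12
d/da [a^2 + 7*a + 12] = 2*a + 7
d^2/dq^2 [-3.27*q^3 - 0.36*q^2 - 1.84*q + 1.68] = -19.62*q - 0.72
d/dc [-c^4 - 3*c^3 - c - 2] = -4*c^3 - 9*c^2 - 1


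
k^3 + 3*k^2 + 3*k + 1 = (k + 1)^3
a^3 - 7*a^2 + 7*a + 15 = (a - 5)*(a - 3)*(a + 1)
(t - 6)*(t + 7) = t^2 + t - 42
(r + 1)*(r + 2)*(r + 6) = r^3 + 9*r^2 + 20*r + 12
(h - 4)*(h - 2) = h^2 - 6*h + 8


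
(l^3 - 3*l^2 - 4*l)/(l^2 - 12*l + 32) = l*(l + 1)/(l - 8)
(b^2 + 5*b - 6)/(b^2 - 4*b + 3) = (b + 6)/(b - 3)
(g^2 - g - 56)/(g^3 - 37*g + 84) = (g - 8)/(g^2 - 7*g + 12)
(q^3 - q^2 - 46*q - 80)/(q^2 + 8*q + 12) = (q^2 - 3*q - 40)/(q + 6)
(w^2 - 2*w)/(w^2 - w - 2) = w/(w + 1)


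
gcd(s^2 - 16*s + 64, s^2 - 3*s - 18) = 1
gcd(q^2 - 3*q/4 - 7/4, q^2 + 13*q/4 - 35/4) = q - 7/4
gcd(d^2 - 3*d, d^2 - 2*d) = d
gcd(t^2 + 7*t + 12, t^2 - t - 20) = t + 4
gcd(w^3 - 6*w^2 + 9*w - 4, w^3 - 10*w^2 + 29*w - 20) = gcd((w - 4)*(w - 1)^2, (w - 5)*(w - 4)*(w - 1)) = w^2 - 5*w + 4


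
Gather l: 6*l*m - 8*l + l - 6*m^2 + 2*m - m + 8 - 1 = l*(6*m - 7) - 6*m^2 + m + 7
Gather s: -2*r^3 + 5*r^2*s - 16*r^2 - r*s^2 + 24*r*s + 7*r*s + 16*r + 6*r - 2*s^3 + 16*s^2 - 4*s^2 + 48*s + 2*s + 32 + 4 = -2*r^3 - 16*r^2 + 22*r - 2*s^3 + s^2*(12 - r) + s*(5*r^2 + 31*r + 50) + 36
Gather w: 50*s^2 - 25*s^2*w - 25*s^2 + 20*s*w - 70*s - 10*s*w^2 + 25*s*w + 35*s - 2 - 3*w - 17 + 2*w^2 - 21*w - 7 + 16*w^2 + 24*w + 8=25*s^2 - 35*s + w^2*(18 - 10*s) + w*(-25*s^2 + 45*s) - 18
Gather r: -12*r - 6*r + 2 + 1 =3 - 18*r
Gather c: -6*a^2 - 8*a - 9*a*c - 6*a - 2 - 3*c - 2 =-6*a^2 - 14*a + c*(-9*a - 3) - 4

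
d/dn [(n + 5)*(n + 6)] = 2*n + 11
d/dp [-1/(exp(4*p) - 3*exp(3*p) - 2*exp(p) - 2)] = (4*exp(3*p) - 9*exp(2*p) - 2)*exp(p)/(-exp(4*p) + 3*exp(3*p) + 2*exp(p) + 2)^2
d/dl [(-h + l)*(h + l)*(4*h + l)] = -h^2 + 8*h*l + 3*l^2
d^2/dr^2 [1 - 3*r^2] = -6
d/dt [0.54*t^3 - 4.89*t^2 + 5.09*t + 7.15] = 1.62*t^2 - 9.78*t + 5.09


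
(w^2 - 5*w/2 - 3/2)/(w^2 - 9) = (w + 1/2)/(w + 3)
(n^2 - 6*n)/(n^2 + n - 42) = n/(n + 7)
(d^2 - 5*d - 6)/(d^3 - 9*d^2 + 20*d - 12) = (d + 1)/(d^2 - 3*d + 2)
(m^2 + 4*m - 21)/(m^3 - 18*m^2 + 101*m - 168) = (m + 7)/(m^2 - 15*m + 56)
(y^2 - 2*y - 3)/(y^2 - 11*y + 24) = (y + 1)/(y - 8)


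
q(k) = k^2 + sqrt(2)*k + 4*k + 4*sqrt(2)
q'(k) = 2*k + sqrt(2) + 4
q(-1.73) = -0.72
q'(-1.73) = 1.95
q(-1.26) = 0.42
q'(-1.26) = 2.89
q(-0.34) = 3.93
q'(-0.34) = 4.73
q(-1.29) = 0.34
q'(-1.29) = 2.83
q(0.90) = 11.34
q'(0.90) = 7.21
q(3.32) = 34.65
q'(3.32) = 12.05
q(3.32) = 34.65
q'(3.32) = 12.05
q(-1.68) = -0.62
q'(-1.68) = 2.05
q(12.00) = 214.63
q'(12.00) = 29.41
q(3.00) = 30.90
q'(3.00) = 11.41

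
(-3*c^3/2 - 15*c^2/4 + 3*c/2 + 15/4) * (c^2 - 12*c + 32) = -3*c^5/2 + 57*c^4/4 - 3*c^3/2 - 537*c^2/4 + 3*c + 120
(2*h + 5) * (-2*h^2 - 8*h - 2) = -4*h^3 - 26*h^2 - 44*h - 10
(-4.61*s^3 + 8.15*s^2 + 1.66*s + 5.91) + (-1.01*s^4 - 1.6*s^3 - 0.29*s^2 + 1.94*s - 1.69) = -1.01*s^4 - 6.21*s^3 + 7.86*s^2 + 3.6*s + 4.22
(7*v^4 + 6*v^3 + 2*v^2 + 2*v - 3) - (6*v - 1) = 7*v^4 + 6*v^3 + 2*v^2 - 4*v - 2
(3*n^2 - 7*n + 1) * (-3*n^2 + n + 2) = -9*n^4 + 24*n^3 - 4*n^2 - 13*n + 2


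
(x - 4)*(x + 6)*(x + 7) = x^3 + 9*x^2 - 10*x - 168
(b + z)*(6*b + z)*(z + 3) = 6*b^2*z + 18*b^2 + 7*b*z^2 + 21*b*z + z^3 + 3*z^2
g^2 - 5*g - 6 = (g - 6)*(g + 1)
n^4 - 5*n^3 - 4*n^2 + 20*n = n*(n - 5)*(n - 2)*(n + 2)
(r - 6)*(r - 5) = r^2 - 11*r + 30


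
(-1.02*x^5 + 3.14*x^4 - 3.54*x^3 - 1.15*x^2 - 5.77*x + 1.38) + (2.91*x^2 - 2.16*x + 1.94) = -1.02*x^5 + 3.14*x^4 - 3.54*x^3 + 1.76*x^2 - 7.93*x + 3.32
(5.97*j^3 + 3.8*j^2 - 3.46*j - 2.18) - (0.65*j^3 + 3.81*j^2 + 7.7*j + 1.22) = 5.32*j^3 - 0.0100000000000002*j^2 - 11.16*j - 3.4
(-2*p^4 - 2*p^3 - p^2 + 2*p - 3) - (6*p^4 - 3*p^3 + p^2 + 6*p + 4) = -8*p^4 + p^3 - 2*p^2 - 4*p - 7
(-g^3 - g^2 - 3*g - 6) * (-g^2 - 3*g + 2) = g^5 + 4*g^4 + 4*g^3 + 13*g^2 + 12*g - 12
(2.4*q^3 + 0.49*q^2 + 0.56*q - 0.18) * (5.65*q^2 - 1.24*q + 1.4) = 13.56*q^5 - 0.2075*q^4 + 5.9164*q^3 - 1.0254*q^2 + 1.0072*q - 0.252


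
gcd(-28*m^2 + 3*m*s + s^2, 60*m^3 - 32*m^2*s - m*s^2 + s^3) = 1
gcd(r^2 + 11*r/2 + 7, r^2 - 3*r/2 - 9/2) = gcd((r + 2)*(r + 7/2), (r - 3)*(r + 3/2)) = 1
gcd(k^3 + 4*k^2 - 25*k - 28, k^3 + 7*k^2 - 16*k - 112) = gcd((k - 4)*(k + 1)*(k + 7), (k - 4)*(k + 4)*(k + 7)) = k^2 + 3*k - 28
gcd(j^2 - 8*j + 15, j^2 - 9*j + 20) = j - 5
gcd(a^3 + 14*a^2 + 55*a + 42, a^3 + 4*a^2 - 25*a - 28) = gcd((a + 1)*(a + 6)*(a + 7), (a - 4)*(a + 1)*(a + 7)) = a^2 + 8*a + 7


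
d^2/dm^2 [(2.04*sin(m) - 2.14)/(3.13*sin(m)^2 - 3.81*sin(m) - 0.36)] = (-19.985676*sin(m)^5 + 59.533852*sin(m)^4 - 50.381106*sin(m)^3 - 82.28427*sin(m)^2 + 163.713276*sin(m) - 72.54774)/(30.664297*sin(m)^6 - 111.978567*sin(m)^5 + 125.725527*sin(m)^4 - 29.547693*sin(m)^3 - 14.460444*sin(m)^2 - 1.481328*sin(m) - 0.046656)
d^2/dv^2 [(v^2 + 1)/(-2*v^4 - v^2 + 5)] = 4*(-6*v^8 - 19*v^6 - 69*v^4 - 39*v^2 - 15)/(8*v^12 + 12*v^10 - 54*v^8 - 59*v^6 + 135*v^4 + 75*v^2 - 125)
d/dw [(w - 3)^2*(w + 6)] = 3*w^2 - 27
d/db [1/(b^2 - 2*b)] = 2*(1 - b)/(b^2*(b - 2)^2)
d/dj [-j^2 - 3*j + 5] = -2*j - 3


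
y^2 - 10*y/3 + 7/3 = (y - 7/3)*(y - 1)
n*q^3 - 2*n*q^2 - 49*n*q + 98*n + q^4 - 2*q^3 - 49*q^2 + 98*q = (n + q)*(q - 7)*(q - 2)*(q + 7)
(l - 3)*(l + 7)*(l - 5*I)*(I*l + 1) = I*l^4 + 6*l^3 + 4*I*l^3 + 24*l^2 - 26*I*l^2 - 126*l - 20*I*l + 105*I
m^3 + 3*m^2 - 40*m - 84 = (m - 6)*(m + 2)*(m + 7)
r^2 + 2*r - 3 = (r - 1)*(r + 3)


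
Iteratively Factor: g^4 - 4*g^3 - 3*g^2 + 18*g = (g)*(g^3 - 4*g^2 - 3*g + 18) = g*(g - 3)*(g^2 - g - 6) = g*(g - 3)*(g + 2)*(g - 3)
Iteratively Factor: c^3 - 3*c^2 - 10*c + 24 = (c + 3)*(c^2 - 6*c + 8) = (c - 2)*(c + 3)*(c - 4)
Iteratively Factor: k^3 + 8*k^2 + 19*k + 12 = (k + 3)*(k^2 + 5*k + 4) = (k + 1)*(k + 3)*(k + 4)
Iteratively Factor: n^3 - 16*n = (n)*(n^2 - 16) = n*(n - 4)*(n + 4)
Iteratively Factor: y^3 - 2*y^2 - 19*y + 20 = (y - 5)*(y^2 + 3*y - 4) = (y - 5)*(y - 1)*(y + 4)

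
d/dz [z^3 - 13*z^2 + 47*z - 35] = 3*z^2 - 26*z + 47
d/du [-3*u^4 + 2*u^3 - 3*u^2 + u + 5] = -12*u^3 + 6*u^2 - 6*u + 1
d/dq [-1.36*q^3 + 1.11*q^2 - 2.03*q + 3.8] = -4.08*q^2 + 2.22*q - 2.03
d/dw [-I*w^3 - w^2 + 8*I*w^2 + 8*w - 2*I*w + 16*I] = -3*I*w^2 - w*(2 - 16*I) + 8 - 2*I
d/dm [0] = 0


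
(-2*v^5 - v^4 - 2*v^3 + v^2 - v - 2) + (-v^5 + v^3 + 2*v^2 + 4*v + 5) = -3*v^5 - v^4 - v^3 + 3*v^2 + 3*v + 3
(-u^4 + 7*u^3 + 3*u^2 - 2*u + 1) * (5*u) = -5*u^5 + 35*u^4 + 15*u^3 - 10*u^2 + 5*u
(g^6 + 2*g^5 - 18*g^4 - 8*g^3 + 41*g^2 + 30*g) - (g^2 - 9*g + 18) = g^6 + 2*g^5 - 18*g^4 - 8*g^3 + 40*g^2 + 39*g - 18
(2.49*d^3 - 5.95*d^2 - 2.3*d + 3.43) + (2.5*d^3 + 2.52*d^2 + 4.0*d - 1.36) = 4.99*d^3 - 3.43*d^2 + 1.7*d + 2.07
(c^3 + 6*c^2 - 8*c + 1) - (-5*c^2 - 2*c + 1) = c^3 + 11*c^2 - 6*c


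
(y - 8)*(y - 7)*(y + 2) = y^3 - 13*y^2 + 26*y + 112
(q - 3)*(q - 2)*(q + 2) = q^3 - 3*q^2 - 4*q + 12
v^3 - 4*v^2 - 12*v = v*(v - 6)*(v + 2)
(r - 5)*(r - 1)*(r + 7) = r^3 + r^2 - 37*r + 35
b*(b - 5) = b^2 - 5*b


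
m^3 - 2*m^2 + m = m*(m - 1)^2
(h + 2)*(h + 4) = h^2 + 6*h + 8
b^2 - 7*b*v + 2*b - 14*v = (b + 2)*(b - 7*v)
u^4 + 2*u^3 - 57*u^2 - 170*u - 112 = (u - 8)*(u + 1)*(u + 2)*(u + 7)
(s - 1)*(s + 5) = s^2 + 4*s - 5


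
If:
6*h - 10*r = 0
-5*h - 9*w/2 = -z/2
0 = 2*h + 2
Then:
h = -1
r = -3/5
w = z/9 + 10/9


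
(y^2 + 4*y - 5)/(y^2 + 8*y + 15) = (y - 1)/(y + 3)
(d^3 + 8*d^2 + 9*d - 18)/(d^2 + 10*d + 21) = (d^2 + 5*d - 6)/(d + 7)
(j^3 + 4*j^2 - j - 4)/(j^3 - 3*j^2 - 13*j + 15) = (j^2 + 5*j + 4)/(j^2 - 2*j - 15)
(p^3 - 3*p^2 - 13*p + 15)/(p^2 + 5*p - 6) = (p^2 - 2*p - 15)/(p + 6)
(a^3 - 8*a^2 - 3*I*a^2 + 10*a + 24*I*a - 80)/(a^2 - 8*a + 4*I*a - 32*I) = (a^2 - 3*I*a + 10)/(a + 4*I)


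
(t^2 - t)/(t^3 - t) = 1/(t + 1)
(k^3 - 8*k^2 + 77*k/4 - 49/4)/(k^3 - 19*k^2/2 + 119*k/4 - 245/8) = 2*(k - 1)/(2*k - 5)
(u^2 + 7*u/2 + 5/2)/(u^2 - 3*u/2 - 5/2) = (2*u + 5)/(2*u - 5)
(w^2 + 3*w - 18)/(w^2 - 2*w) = (w^2 + 3*w - 18)/(w*(w - 2))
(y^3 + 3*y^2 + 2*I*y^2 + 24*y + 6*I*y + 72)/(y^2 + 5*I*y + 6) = (y^2 + y*(3 - 4*I) - 12*I)/(y - I)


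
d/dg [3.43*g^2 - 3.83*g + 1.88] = 6.86*g - 3.83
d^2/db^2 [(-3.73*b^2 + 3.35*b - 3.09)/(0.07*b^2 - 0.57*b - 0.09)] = (-2.77555756156289e-17*b^4 - 0.264824*b^3 - 0.23184*b^2 + 0.866376*b - 2.450952)/(0.000343*b^6 - 0.008379*b^5 + 0.066906*b^4 - 0.163647*b^3 - 0.086022*b^2 - 0.013851*b - 0.000729)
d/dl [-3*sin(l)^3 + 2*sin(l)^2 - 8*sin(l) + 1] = (-9*sin(l)^2 + 4*sin(l) - 8)*cos(l)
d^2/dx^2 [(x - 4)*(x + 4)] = 2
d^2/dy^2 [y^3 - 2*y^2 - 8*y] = 6*y - 4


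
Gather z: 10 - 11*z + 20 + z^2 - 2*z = z^2 - 13*z + 30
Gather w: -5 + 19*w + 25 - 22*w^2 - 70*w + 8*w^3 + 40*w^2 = 8*w^3 + 18*w^2 - 51*w + 20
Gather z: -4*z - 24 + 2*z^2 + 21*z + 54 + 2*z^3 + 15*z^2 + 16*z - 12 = 2*z^3 + 17*z^2 + 33*z + 18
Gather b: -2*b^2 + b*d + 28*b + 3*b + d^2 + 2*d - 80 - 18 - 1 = -2*b^2 + b*(d + 31) + d^2 + 2*d - 99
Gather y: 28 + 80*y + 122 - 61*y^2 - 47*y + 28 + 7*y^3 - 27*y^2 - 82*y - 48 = 7*y^3 - 88*y^2 - 49*y + 130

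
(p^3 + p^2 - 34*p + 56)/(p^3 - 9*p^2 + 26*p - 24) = (p + 7)/(p - 3)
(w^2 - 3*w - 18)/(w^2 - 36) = (w + 3)/(w + 6)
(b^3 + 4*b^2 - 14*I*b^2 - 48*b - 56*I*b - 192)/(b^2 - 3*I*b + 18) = (b^2 + b*(4 - 8*I) - 32*I)/(b + 3*I)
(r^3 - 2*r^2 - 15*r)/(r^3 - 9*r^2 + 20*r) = (r + 3)/(r - 4)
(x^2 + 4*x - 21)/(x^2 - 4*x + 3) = (x + 7)/(x - 1)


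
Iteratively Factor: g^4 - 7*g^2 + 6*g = (g - 2)*(g^3 + 2*g^2 - 3*g) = g*(g - 2)*(g^2 + 2*g - 3) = g*(g - 2)*(g - 1)*(g + 3)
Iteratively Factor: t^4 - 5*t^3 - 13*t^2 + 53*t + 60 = (t + 1)*(t^3 - 6*t^2 - 7*t + 60) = (t - 4)*(t + 1)*(t^2 - 2*t - 15) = (t - 5)*(t - 4)*(t + 1)*(t + 3)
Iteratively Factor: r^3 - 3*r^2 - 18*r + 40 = (r + 4)*(r^2 - 7*r + 10) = (r - 5)*(r + 4)*(r - 2)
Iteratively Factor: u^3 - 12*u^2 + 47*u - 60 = (u - 4)*(u^2 - 8*u + 15) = (u - 4)*(u - 3)*(u - 5)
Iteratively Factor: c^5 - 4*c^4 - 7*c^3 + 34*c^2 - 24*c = (c - 1)*(c^4 - 3*c^3 - 10*c^2 + 24*c) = (c - 2)*(c - 1)*(c^3 - c^2 - 12*c) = (c - 2)*(c - 1)*(c + 3)*(c^2 - 4*c) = (c - 4)*(c - 2)*(c - 1)*(c + 3)*(c)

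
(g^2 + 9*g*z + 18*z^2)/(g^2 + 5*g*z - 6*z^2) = (-g - 3*z)/(-g + z)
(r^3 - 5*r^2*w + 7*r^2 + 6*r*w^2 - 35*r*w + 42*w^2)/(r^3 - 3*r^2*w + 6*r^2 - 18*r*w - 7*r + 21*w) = (r - 2*w)/(r - 1)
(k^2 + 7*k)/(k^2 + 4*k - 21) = k/(k - 3)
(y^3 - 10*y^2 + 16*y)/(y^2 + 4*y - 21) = y*(y^2 - 10*y + 16)/(y^2 + 4*y - 21)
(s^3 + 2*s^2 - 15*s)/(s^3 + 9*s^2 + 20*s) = (s - 3)/(s + 4)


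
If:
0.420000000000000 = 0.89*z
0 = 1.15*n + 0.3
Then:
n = -0.26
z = 0.47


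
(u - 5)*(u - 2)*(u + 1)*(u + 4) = u^4 - 2*u^3 - 21*u^2 + 22*u + 40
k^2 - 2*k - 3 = (k - 3)*(k + 1)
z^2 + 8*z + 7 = (z + 1)*(z + 7)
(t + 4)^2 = t^2 + 8*t + 16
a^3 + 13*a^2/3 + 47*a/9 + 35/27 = (a + 1/3)*(a + 5/3)*(a + 7/3)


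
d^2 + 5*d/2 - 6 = (d - 3/2)*(d + 4)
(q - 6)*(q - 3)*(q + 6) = q^3 - 3*q^2 - 36*q + 108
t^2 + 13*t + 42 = (t + 6)*(t + 7)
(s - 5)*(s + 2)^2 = s^3 - s^2 - 16*s - 20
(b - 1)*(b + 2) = b^2 + b - 2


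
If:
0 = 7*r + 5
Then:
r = -5/7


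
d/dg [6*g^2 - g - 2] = 12*g - 1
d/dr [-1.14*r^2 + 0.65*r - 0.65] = 0.65 - 2.28*r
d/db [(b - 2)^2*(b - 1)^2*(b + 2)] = 5*b^4 - 16*b^3 + 3*b^2 + 28*b - 20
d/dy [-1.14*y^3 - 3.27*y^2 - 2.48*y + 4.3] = -3.42*y^2 - 6.54*y - 2.48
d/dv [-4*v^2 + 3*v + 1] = 3 - 8*v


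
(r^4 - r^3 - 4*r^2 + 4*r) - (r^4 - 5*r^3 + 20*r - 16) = 4*r^3 - 4*r^2 - 16*r + 16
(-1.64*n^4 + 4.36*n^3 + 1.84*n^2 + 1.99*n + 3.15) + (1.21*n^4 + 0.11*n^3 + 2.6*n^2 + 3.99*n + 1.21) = -0.43*n^4 + 4.47*n^3 + 4.44*n^2 + 5.98*n + 4.36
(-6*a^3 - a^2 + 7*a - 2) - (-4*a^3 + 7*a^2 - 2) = -2*a^3 - 8*a^2 + 7*a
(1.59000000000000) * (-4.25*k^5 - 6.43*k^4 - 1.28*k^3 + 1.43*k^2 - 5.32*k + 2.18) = -6.7575*k^5 - 10.2237*k^4 - 2.0352*k^3 + 2.2737*k^2 - 8.4588*k + 3.4662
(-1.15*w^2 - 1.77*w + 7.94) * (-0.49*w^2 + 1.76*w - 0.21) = 0.5635*w^4 - 1.1567*w^3 - 6.7643*w^2 + 14.3461*w - 1.6674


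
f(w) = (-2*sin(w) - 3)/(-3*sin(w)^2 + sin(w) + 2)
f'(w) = (6*sin(w)*cos(w) - cos(w))*(-2*sin(w) - 3)/(-3*sin(w)^2 + sin(w) + 2)^2 - 2*cos(w)/(-3*sin(w)^2 + sin(w) + 2) = (-18*sin(w) + 3*cos(2*w) - 4)*cos(w)/(-3*sin(w)^2 + sin(w) + 2)^2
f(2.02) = -10.29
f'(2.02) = 44.06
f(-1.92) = 0.71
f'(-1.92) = -1.44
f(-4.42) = -23.77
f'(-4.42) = 159.98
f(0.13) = -1.57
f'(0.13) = -0.79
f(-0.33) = -1.73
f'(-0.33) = 2.15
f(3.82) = -9.14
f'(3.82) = -169.35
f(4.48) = 0.58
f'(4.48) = -0.76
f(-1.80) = 0.58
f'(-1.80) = -0.74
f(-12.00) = -2.43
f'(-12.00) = -3.73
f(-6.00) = -1.74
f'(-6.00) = -1.49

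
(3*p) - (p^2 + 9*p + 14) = -p^2 - 6*p - 14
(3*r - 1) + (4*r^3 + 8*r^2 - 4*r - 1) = 4*r^3 + 8*r^2 - r - 2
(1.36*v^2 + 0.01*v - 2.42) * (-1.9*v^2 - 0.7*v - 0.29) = -2.584*v^4 - 0.971*v^3 + 4.1966*v^2 + 1.6911*v + 0.7018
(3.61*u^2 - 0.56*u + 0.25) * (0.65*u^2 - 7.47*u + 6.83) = 2.3465*u^4 - 27.3307*u^3 + 29.002*u^2 - 5.6923*u + 1.7075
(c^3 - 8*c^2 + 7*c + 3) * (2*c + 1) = 2*c^4 - 15*c^3 + 6*c^2 + 13*c + 3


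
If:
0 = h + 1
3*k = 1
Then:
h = -1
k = 1/3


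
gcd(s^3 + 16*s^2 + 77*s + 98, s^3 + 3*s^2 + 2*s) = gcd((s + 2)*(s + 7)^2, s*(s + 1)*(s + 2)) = s + 2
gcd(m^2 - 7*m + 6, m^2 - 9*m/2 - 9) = m - 6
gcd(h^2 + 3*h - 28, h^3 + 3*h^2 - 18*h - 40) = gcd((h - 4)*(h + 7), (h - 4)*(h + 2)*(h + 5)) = h - 4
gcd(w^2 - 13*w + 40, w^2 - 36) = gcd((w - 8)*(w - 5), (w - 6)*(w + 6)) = 1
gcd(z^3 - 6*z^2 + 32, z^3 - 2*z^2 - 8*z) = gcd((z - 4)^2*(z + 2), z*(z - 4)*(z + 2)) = z^2 - 2*z - 8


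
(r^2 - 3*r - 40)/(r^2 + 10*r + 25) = (r - 8)/(r + 5)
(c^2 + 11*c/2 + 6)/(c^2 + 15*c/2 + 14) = (2*c + 3)/(2*c + 7)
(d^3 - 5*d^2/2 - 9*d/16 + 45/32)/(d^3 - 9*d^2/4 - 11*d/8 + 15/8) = (d + 3/4)/(d + 1)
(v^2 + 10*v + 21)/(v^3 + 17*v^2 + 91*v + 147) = 1/(v + 7)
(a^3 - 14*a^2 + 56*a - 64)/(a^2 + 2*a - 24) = (a^2 - 10*a + 16)/(a + 6)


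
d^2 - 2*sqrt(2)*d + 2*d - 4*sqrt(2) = (d + 2)*(d - 2*sqrt(2))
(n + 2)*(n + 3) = n^2 + 5*n + 6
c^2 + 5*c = c*(c + 5)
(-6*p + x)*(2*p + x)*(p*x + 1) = -12*p^3*x - 4*p^2*x^2 - 12*p^2 + p*x^3 - 4*p*x + x^2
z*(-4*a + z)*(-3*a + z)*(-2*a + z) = -24*a^3*z + 26*a^2*z^2 - 9*a*z^3 + z^4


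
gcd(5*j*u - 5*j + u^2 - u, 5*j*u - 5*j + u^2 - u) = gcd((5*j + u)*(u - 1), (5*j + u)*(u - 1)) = 5*j*u - 5*j + u^2 - u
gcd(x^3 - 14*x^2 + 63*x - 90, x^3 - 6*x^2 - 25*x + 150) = x^2 - 11*x + 30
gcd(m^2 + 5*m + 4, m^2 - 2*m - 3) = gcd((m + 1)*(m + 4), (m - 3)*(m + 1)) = m + 1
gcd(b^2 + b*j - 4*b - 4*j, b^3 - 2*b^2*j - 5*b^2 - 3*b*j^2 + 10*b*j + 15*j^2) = b + j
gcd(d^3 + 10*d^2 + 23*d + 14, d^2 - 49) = d + 7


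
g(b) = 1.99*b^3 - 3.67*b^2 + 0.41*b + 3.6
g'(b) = 5.97*b^2 - 7.34*b + 0.41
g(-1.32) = -7.91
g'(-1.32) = 20.50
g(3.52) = 46.36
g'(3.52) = 48.54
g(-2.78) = -68.66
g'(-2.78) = 66.95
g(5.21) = 187.54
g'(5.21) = 124.22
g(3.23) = 33.70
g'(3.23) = 38.99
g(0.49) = 3.15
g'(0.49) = -1.75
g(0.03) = 3.61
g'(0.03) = 0.20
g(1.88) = 4.62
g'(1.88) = 7.71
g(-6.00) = -560.82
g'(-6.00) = 259.37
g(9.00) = 1160.73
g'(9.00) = 417.92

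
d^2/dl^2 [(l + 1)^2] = 2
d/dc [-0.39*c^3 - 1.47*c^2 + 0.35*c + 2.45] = -1.17*c^2 - 2.94*c + 0.35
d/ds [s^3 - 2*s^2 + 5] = s*(3*s - 4)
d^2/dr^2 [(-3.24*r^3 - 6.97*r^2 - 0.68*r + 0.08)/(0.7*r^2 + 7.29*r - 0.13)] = (5.32907051820075e-15*r^5 + 2.8421709430404e-14*r^4 - 274.494028*r^3 + 14.8528680000001*r^2 + 1.749624*r + 6.993158)/(0.343*r^6 + 10.7163*r^5 + 111.41151*r^4 + 383.440149*r^3 - 20.690709*r^2 + 0.369603*r - 0.002197)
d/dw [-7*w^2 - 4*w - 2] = -14*w - 4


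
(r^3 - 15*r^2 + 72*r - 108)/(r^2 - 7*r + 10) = (r^3 - 15*r^2 + 72*r - 108)/(r^2 - 7*r + 10)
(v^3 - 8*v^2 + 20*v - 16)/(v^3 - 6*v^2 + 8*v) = (v - 2)/v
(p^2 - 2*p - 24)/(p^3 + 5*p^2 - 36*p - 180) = (p + 4)/(p^2 + 11*p + 30)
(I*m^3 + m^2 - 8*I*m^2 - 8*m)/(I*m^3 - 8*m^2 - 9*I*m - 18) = m*(m - 8)/(m^2 + 9*I*m - 18)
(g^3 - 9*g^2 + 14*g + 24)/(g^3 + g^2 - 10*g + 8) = (g^3 - 9*g^2 + 14*g + 24)/(g^3 + g^2 - 10*g + 8)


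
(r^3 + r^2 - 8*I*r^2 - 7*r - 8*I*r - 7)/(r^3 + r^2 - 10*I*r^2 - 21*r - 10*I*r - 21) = (r - I)/(r - 3*I)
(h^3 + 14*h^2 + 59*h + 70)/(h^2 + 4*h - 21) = (h^2 + 7*h + 10)/(h - 3)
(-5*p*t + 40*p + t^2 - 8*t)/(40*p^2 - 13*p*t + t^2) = (8 - t)/(8*p - t)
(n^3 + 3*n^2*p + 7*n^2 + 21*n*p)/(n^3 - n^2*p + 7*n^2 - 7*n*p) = (-n - 3*p)/(-n + p)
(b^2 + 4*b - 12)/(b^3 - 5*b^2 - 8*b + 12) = (b^2 + 4*b - 12)/(b^3 - 5*b^2 - 8*b + 12)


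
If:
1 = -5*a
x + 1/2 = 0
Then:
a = -1/5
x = -1/2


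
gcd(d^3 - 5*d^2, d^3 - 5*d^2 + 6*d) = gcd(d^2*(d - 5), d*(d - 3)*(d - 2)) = d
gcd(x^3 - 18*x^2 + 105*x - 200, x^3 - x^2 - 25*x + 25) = x - 5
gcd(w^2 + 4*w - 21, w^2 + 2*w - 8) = 1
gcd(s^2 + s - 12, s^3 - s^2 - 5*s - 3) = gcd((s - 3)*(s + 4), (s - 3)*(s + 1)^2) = s - 3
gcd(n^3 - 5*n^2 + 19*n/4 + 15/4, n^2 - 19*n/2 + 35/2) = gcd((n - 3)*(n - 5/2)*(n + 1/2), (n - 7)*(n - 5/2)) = n - 5/2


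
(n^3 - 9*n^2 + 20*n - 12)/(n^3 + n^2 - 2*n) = (n^2 - 8*n + 12)/(n*(n + 2))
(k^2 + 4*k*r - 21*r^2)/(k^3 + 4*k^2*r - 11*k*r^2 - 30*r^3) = (k + 7*r)/(k^2 + 7*k*r + 10*r^2)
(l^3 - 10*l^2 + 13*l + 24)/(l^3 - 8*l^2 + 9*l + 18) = (l - 8)/(l - 6)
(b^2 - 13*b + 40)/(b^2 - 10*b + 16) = (b - 5)/(b - 2)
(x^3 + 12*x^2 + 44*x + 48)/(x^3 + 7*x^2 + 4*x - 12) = (x + 4)/(x - 1)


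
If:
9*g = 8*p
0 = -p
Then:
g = 0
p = 0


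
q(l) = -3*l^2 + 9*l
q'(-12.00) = 81.00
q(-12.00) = -540.00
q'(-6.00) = 45.00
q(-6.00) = -162.00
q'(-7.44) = 53.64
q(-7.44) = -233.02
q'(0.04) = 8.76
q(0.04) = 0.36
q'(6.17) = -28.02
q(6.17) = -58.68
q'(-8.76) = 61.56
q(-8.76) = -309.05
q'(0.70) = 4.80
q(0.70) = 4.83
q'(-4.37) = 35.22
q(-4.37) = -96.62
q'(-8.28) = 58.68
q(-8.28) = -280.20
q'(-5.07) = 39.42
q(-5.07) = -122.74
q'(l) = 9 - 6*l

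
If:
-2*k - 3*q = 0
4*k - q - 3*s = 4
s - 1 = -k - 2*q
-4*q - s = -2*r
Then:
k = 21/11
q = -14/11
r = -19/11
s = 18/11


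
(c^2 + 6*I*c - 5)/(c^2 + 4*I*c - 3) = (c + 5*I)/(c + 3*I)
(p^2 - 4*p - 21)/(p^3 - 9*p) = (p - 7)/(p*(p - 3))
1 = 1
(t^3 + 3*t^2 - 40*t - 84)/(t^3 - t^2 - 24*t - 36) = (t + 7)/(t + 3)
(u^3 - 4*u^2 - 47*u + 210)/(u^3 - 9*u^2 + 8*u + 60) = (u + 7)/(u + 2)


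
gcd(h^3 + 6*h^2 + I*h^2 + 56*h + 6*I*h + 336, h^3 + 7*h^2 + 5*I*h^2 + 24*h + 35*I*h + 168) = h + 8*I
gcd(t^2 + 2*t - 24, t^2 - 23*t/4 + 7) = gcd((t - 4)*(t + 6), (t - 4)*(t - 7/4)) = t - 4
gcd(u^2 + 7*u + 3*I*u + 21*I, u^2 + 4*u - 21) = u + 7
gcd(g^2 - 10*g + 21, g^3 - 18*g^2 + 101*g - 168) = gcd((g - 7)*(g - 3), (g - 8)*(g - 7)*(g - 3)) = g^2 - 10*g + 21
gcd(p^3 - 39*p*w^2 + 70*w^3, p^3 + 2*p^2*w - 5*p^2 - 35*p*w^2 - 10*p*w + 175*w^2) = p^2 + 2*p*w - 35*w^2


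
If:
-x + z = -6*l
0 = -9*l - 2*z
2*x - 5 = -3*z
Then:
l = -10/21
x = -5/7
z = 15/7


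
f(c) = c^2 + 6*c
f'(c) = 2*c + 6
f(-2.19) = -8.34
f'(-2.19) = 1.62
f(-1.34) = -6.24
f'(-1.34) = 3.32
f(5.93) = 70.74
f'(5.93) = 17.86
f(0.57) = 3.74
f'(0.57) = 7.14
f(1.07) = 7.56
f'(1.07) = 8.14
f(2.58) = 22.14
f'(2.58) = 11.16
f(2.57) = 22.02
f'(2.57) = 11.14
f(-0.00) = 0.00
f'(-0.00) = 6.00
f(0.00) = 0.00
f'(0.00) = 6.00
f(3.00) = 27.00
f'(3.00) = 12.00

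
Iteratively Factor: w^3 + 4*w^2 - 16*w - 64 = (w - 4)*(w^2 + 8*w + 16) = (w - 4)*(w + 4)*(w + 4)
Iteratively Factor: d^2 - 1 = (d - 1)*(d + 1)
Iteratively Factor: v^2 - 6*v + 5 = (v - 5)*(v - 1)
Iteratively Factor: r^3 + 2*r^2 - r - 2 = (r + 2)*(r^2 - 1) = (r + 1)*(r + 2)*(r - 1)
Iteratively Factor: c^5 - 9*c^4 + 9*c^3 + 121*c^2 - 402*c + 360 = (c - 3)*(c^4 - 6*c^3 - 9*c^2 + 94*c - 120) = (c - 3)*(c - 2)*(c^3 - 4*c^2 - 17*c + 60) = (c - 3)^2*(c - 2)*(c^2 - c - 20) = (c - 5)*(c - 3)^2*(c - 2)*(c + 4)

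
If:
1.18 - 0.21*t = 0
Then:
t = 5.62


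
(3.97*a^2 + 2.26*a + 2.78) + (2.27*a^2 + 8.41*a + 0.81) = 6.24*a^2 + 10.67*a + 3.59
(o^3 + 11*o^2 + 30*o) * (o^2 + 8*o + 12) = o^5 + 19*o^4 + 130*o^3 + 372*o^2 + 360*o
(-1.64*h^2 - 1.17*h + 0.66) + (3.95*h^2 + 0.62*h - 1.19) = 2.31*h^2 - 0.55*h - 0.53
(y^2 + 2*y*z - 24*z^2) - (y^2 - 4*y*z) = 6*y*z - 24*z^2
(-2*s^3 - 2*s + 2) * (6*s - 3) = -12*s^4 + 6*s^3 - 12*s^2 + 18*s - 6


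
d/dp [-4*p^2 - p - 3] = -8*p - 1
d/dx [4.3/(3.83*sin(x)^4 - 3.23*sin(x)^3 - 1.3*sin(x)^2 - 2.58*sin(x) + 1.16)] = (-65.876*sin(x)^3 + 41.667*sin(x)^2 + 11.18*sin(x) + 11.094)*cos(x)/(-3.83*sin(x)^4 + 3.23*sin(x)^3 + 1.3*sin(x)^2 + 2.58*sin(x) - 1.16)^2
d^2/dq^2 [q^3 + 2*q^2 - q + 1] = 6*q + 4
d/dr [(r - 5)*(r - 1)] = 2*r - 6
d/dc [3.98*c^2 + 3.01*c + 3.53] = 7.96*c + 3.01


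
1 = 1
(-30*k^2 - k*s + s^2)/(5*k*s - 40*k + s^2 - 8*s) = (-6*k + s)/(s - 8)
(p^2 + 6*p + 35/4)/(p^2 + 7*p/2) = (p + 5/2)/p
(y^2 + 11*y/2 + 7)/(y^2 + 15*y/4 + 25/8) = 4*(2*y^2 + 11*y + 14)/(8*y^2 + 30*y + 25)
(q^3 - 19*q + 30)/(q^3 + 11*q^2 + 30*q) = (q^2 - 5*q + 6)/(q*(q + 6))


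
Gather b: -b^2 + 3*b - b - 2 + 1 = -b^2 + 2*b - 1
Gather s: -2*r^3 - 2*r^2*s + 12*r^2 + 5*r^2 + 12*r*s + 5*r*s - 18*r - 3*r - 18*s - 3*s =-2*r^3 + 17*r^2 - 21*r + s*(-2*r^2 + 17*r - 21)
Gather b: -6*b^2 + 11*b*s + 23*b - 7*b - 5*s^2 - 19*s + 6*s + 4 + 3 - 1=-6*b^2 + b*(11*s + 16) - 5*s^2 - 13*s + 6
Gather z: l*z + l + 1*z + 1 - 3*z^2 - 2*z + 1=l - 3*z^2 + z*(l - 1) + 2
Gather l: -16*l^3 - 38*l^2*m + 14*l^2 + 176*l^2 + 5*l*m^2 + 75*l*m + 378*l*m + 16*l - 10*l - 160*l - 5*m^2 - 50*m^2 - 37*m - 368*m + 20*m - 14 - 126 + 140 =-16*l^3 + l^2*(190 - 38*m) + l*(5*m^2 + 453*m - 154) - 55*m^2 - 385*m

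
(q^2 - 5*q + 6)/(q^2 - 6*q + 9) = (q - 2)/(q - 3)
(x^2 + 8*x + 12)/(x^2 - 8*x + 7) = (x^2 + 8*x + 12)/(x^2 - 8*x + 7)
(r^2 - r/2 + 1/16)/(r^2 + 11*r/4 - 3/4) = (r - 1/4)/(r + 3)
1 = 1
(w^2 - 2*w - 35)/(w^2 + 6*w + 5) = (w - 7)/(w + 1)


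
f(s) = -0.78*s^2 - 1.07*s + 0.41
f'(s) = -1.56*s - 1.07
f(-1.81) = -0.21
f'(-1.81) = 1.75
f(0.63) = -0.57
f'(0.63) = -2.05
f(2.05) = -5.06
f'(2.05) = -4.27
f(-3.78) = -6.69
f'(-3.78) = 4.83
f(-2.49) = -1.76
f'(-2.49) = 2.81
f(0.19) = 0.18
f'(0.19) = -1.37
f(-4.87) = -12.88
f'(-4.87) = 6.53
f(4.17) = -17.62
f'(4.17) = -7.58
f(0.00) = 0.41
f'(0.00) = -1.07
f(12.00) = -124.75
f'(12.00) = -19.79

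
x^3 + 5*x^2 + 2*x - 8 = (x - 1)*(x + 2)*(x + 4)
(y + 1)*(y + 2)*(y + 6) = y^3 + 9*y^2 + 20*y + 12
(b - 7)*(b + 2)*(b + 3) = b^3 - 2*b^2 - 29*b - 42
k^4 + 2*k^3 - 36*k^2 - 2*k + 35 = (k - 5)*(k - 1)*(k + 1)*(k + 7)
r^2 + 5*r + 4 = (r + 1)*(r + 4)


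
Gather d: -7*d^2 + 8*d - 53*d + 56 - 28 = -7*d^2 - 45*d + 28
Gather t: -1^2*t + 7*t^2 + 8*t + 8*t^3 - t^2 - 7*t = 8*t^3 + 6*t^2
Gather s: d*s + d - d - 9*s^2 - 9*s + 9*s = d*s - 9*s^2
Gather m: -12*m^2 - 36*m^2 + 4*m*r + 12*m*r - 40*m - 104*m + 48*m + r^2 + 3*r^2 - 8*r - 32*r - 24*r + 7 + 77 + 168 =-48*m^2 + m*(16*r - 96) + 4*r^2 - 64*r + 252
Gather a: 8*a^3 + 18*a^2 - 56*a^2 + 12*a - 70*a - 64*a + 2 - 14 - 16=8*a^3 - 38*a^2 - 122*a - 28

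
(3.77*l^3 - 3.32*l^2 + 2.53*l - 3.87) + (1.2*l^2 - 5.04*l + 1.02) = 3.77*l^3 - 2.12*l^2 - 2.51*l - 2.85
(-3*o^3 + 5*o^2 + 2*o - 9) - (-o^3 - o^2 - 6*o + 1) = -2*o^3 + 6*o^2 + 8*o - 10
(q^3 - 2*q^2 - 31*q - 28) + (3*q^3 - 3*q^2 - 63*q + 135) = 4*q^3 - 5*q^2 - 94*q + 107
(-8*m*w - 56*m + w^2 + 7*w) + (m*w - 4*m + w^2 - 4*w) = -7*m*w - 60*m + 2*w^2 + 3*w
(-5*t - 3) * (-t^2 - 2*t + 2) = 5*t^3 + 13*t^2 - 4*t - 6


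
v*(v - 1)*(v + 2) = v^3 + v^2 - 2*v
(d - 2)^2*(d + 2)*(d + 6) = d^4 + 4*d^3 - 16*d^2 - 16*d + 48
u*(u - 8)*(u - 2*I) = u^3 - 8*u^2 - 2*I*u^2 + 16*I*u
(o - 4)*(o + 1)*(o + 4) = o^3 + o^2 - 16*o - 16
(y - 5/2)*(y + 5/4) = y^2 - 5*y/4 - 25/8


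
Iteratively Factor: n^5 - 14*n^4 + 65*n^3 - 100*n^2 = (n - 4)*(n^4 - 10*n^3 + 25*n^2) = (n - 5)*(n - 4)*(n^3 - 5*n^2) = n*(n - 5)*(n - 4)*(n^2 - 5*n) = n^2*(n - 5)*(n - 4)*(n - 5)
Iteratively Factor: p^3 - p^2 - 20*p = (p + 4)*(p^2 - 5*p) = p*(p + 4)*(p - 5)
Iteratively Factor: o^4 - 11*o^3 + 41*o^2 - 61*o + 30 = (o - 1)*(o^3 - 10*o^2 + 31*o - 30) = (o - 3)*(o - 1)*(o^2 - 7*o + 10) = (o - 5)*(o - 3)*(o - 1)*(o - 2)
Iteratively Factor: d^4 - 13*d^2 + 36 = (d - 2)*(d^3 + 2*d^2 - 9*d - 18) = (d - 2)*(d + 2)*(d^2 - 9) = (d - 3)*(d - 2)*(d + 2)*(d + 3)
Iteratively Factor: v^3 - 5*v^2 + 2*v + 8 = (v - 4)*(v^2 - v - 2) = (v - 4)*(v + 1)*(v - 2)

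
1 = 1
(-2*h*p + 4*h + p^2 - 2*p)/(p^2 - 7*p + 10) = (-2*h + p)/(p - 5)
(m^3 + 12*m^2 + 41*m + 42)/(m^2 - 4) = (m^2 + 10*m + 21)/(m - 2)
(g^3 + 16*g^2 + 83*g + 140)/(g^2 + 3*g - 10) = (g^2 + 11*g + 28)/(g - 2)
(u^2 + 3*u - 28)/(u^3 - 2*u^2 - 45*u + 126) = (u - 4)/(u^2 - 9*u + 18)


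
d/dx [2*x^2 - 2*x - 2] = 4*x - 2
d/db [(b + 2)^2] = 2*b + 4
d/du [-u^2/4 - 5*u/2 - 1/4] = -u/2 - 5/2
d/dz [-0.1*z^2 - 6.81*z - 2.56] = -0.2*z - 6.81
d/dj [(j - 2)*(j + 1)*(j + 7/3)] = 3*j^2 + 8*j/3 - 13/3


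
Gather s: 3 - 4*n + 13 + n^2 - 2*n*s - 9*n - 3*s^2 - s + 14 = n^2 - 13*n - 3*s^2 + s*(-2*n - 1) + 30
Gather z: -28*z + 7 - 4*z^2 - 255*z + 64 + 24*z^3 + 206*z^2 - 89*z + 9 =24*z^3 + 202*z^2 - 372*z + 80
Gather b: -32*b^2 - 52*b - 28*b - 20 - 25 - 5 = -32*b^2 - 80*b - 50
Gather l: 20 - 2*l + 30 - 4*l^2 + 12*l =-4*l^2 + 10*l + 50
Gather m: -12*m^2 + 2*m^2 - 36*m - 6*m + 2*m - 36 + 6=-10*m^2 - 40*m - 30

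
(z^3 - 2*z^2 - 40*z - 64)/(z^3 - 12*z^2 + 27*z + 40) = (z^2 + 6*z + 8)/(z^2 - 4*z - 5)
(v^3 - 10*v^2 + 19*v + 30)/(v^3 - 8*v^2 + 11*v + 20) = (v - 6)/(v - 4)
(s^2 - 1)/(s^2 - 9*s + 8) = (s + 1)/(s - 8)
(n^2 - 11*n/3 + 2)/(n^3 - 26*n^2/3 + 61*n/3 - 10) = 1/(n - 5)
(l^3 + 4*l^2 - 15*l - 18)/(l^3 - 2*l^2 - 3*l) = (l + 6)/l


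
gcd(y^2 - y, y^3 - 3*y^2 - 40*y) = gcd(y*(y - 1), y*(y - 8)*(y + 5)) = y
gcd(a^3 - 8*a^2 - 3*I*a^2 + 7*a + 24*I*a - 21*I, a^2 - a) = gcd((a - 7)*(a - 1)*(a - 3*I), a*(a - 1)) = a - 1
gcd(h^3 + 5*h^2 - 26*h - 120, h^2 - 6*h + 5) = h - 5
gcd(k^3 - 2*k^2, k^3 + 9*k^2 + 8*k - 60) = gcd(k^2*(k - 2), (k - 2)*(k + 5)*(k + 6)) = k - 2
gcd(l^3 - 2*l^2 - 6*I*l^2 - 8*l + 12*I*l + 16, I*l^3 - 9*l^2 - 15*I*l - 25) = 1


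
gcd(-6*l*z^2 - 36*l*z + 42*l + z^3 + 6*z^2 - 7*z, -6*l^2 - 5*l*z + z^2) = -6*l + z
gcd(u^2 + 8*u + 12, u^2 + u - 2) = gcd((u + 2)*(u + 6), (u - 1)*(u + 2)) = u + 2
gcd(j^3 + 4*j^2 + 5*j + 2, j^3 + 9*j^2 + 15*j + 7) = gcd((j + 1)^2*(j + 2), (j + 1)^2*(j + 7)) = j^2 + 2*j + 1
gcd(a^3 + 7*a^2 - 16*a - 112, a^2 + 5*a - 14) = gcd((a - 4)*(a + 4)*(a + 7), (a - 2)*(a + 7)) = a + 7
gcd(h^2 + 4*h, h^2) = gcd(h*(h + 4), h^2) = h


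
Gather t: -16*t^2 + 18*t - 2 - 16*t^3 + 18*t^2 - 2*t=-16*t^3 + 2*t^2 + 16*t - 2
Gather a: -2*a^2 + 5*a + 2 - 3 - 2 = -2*a^2 + 5*a - 3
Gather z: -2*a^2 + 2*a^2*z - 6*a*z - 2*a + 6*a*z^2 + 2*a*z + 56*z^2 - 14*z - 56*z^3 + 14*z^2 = -2*a^2 - 2*a - 56*z^3 + z^2*(6*a + 70) + z*(2*a^2 - 4*a - 14)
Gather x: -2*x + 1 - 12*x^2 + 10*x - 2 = -12*x^2 + 8*x - 1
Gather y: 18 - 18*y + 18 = 36 - 18*y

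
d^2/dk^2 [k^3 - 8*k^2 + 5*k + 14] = 6*k - 16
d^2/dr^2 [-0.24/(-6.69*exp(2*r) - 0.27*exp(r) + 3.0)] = (-(6.4224*exp(r) + 0.0648)*(6.69*exp(2*r) + 0.27*exp(r) - 3.0) + 0.24*(13.38*exp(r) + 0.27)*(26.76*exp(r) + 0.54)*exp(r))*exp(r)/(6.69*exp(2*r) + 0.27*exp(r) - 3.0)^3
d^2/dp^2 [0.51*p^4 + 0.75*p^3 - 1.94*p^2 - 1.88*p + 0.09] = 6.12*p^2 + 4.5*p - 3.88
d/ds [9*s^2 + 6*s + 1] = 18*s + 6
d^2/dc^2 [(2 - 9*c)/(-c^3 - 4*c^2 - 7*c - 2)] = 2*(27*c^5 + 96*c^4 + 17*c^3 - 246*c^2 - 372*c - 208)/(c^9 + 12*c^8 + 69*c^7 + 238*c^6 + 531*c^5 + 768*c^4 + 691*c^3 + 342*c^2 + 84*c + 8)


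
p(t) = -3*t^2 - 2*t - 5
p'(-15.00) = 88.00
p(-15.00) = -650.00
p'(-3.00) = 16.00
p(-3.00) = -26.00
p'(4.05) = -26.30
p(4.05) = -62.31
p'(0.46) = -4.76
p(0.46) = -6.55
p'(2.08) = -14.48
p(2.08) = -22.14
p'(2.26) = -15.56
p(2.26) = -24.84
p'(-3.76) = 20.56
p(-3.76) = -39.89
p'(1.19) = -9.14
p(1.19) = -11.63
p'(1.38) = -10.28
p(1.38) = -13.47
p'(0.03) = -2.18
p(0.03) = -5.06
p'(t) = -6*t - 2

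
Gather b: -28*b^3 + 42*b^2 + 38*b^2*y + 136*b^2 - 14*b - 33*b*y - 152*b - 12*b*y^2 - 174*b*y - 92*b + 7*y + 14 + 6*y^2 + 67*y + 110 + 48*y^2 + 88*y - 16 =-28*b^3 + b^2*(38*y + 178) + b*(-12*y^2 - 207*y - 258) + 54*y^2 + 162*y + 108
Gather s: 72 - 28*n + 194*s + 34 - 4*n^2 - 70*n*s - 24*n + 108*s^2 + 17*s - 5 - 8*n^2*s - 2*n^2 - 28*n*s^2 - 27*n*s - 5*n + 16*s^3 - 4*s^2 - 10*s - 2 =-6*n^2 - 57*n + 16*s^3 + s^2*(104 - 28*n) + s*(-8*n^2 - 97*n + 201) + 99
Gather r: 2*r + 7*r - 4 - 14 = 9*r - 18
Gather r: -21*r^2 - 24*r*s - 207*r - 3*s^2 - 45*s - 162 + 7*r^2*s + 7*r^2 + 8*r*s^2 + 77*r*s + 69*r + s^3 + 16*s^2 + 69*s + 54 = r^2*(7*s - 14) + r*(8*s^2 + 53*s - 138) + s^3 + 13*s^2 + 24*s - 108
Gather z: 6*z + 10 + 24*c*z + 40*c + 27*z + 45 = 40*c + z*(24*c + 33) + 55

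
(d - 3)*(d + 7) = d^2 + 4*d - 21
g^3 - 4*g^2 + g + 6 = (g - 3)*(g - 2)*(g + 1)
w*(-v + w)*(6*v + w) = -6*v^2*w + 5*v*w^2 + w^3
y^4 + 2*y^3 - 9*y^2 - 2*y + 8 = (y - 2)*(y - 1)*(y + 1)*(y + 4)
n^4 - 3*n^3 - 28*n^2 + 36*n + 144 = (n - 6)*(n - 3)*(n + 2)*(n + 4)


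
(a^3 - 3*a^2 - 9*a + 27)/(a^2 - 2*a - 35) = (-a^3 + 3*a^2 + 9*a - 27)/(-a^2 + 2*a + 35)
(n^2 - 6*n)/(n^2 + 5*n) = (n - 6)/(n + 5)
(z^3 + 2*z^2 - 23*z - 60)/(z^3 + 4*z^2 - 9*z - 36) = (z - 5)/(z - 3)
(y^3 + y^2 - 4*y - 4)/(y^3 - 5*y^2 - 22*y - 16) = (y - 2)/(y - 8)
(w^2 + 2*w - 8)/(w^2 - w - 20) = (w - 2)/(w - 5)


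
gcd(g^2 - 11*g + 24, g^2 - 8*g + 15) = g - 3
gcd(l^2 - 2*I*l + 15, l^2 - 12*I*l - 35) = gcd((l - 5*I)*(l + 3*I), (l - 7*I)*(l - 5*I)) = l - 5*I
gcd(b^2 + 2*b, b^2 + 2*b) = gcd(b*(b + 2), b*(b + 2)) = b^2 + 2*b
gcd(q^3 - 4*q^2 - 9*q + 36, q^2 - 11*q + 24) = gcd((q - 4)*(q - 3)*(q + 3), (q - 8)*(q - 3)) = q - 3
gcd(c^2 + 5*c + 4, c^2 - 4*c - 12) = 1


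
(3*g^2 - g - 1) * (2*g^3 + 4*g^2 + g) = 6*g^5 + 10*g^4 - 3*g^3 - 5*g^2 - g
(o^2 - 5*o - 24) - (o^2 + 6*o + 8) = -11*o - 32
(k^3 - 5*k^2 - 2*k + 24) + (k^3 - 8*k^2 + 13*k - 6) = 2*k^3 - 13*k^2 + 11*k + 18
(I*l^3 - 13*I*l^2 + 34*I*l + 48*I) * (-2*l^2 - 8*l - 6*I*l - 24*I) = -2*I*l^5 + 6*l^4 + 18*I*l^4 - 54*l^3 + 36*I*l^3 - 108*l^2 - 368*I*l^2 + 1104*l - 384*I*l + 1152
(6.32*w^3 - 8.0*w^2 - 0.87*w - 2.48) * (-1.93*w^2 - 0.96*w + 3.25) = -12.1976*w^5 + 9.3728*w^4 + 29.8991*w^3 - 20.3784*w^2 - 0.4467*w - 8.06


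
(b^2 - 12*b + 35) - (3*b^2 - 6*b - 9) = -2*b^2 - 6*b + 44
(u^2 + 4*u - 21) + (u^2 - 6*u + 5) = 2*u^2 - 2*u - 16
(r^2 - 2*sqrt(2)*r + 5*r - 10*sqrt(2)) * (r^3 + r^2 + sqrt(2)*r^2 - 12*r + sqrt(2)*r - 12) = r^5 - sqrt(2)*r^4 + 6*r^4 - 11*r^3 - 6*sqrt(2)*r^3 - 96*r^2 + 19*sqrt(2)*r^2 - 80*r + 144*sqrt(2)*r + 120*sqrt(2)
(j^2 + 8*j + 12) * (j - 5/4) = j^3 + 27*j^2/4 + 2*j - 15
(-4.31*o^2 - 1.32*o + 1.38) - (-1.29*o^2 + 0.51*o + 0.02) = -3.02*o^2 - 1.83*o + 1.36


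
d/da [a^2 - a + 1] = 2*a - 1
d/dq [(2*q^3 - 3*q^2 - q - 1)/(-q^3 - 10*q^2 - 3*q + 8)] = (-23*q^4 - 14*q^3 + 44*q^2 - 68*q - 11)/(q^6 + 20*q^5 + 106*q^4 + 44*q^3 - 151*q^2 - 48*q + 64)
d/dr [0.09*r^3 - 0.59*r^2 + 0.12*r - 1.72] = 0.27*r^2 - 1.18*r + 0.12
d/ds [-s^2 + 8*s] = 8 - 2*s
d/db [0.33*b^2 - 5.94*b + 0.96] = 0.66*b - 5.94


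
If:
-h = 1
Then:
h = -1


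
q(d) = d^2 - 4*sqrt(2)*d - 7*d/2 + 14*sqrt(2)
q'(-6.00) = -21.16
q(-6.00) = 110.74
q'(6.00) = 2.84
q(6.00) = 0.86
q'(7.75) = 6.34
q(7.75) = 8.90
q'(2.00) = -5.16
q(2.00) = 5.49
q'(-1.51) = -12.18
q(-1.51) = 35.91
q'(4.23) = -0.70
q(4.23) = -1.04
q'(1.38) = -6.40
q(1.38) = 9.07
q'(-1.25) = -11.66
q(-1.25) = 32.81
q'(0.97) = -7.22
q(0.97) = 11.86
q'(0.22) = -8.72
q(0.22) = 17.83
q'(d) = 2*d - 4*sqrt(2) - 7/2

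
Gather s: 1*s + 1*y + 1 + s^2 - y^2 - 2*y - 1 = s^2 + s - y^2 - y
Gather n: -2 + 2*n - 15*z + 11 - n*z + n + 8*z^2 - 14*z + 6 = n*(3 - z) + 8*z^2 - 29*z + 15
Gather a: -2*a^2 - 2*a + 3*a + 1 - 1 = -2*a^2 + a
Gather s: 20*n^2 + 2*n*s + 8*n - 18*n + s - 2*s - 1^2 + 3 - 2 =20*n^2 - 10*n + s*(2*n - 1)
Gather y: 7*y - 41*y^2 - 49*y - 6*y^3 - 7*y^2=-6*y^3 - 48*y^2 - 42*y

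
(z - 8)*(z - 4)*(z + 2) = z^3 - 10*z^2 + 8*z + 64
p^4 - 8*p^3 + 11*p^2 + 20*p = p*(p - 5)*(p - 4)*(p + 1)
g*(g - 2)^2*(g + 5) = g^4 + g^3 - 16*g^2 + 20*g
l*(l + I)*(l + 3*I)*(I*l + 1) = I*l^4 - 3*l^3 + I*l^2 - 3*l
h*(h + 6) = h^2 + 6*h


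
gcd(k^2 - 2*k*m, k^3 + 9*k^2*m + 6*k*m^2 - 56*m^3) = k - 2*m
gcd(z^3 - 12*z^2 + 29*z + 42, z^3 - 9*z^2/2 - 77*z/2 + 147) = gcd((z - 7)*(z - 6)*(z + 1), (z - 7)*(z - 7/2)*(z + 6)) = z - 7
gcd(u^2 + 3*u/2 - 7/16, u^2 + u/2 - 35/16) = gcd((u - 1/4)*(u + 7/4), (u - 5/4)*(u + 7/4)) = u + 7/4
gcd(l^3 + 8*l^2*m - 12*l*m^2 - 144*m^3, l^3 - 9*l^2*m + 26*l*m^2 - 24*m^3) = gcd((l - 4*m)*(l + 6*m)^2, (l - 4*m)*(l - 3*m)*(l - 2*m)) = l - 4*m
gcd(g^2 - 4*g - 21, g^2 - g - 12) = g + 3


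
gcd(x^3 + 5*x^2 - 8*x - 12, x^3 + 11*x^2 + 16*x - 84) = x^2 + 4*x - 12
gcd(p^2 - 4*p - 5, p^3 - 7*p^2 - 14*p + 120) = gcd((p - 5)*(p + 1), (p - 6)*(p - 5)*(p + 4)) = p - 5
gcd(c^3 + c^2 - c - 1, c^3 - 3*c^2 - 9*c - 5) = c^2 + 2*c + 1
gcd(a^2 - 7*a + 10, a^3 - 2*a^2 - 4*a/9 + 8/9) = a - 2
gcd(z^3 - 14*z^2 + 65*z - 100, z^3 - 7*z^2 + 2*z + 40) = z^2 - 9*z + 20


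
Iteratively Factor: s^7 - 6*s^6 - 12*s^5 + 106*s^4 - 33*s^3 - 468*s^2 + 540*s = (s - 2)*(s^6 - 4*s^5 - 20*s^4 + 66*s^3 + 99*s^2 - 270*s) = (s - 2)*(s + 3)*(s^5 - 7*s^4 + s^3 + 63*s^2 - 90*s) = (s - 2)*(s + 3)^2*(s^4 - 10*s^3 + 31*s^2 - 30*s) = (s - 2)^2*(s + 3)^2*(s^3 - 8*s^2 + 15*s) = (s - 5)*(s - 2)^2*(s + 3)^2*(s^2 - 3*s) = s*(s - 5)*(s - 2)^2*(s + 3)^2*(s - 3)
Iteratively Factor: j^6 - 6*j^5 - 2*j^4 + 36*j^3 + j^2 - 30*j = (j + 2)*(j^5 - 8*j^4 + 14*j^3 + 8*j^2 - 15*j) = (j + 1)*(j + 2)*(j^4 - 9*j^3 + 23*j^2 - 15*j) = (j - 1)*(j + 1)*(j + 2)*(j^3 - 8*j^2 + 15*j) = j*(j - 1)*(j + 1)*(j + 2)*(j^2 - 8*j + 15) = j*(j - 5)*(j - 1)*(j + 1)*(j + 2)*(j - 3)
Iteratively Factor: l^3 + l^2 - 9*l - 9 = (l + 1)*(l^2 - 9) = (l + 1)*(l + 3)*(l - 3)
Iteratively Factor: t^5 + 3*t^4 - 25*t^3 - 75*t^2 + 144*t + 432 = (t - 3)*(t^4 + 6*t^3 - 7*t^2 - 96*t - 144) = (t - 4)*(t - 3)*(t^3 + 10*t^2 + 33*t + 36) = (t - 4)*(t - 3)*(t + 3)*(t^2 + 7*t + 12) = (t - 4)*(t - 3)*(t + 3)*(t + 4)*(t + 3)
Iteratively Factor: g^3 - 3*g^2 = (g - 3)*(g^2) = g*(g - 3)*(g)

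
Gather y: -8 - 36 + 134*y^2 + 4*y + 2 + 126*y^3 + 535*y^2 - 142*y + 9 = 126*y^3 + 669*y^2 - 138*y - 33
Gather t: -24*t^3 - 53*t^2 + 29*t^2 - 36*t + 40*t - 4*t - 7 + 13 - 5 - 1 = -24*t^3 - 24*t^2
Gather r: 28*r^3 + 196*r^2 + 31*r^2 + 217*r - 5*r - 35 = 28*r^3 + 227*r^2 + 212*r - 35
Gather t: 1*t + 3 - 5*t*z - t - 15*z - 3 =-5*t*z - 15*z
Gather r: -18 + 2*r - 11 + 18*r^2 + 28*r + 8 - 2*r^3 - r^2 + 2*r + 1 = -2*r^3 + 17*r^2 + 32*r - 20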